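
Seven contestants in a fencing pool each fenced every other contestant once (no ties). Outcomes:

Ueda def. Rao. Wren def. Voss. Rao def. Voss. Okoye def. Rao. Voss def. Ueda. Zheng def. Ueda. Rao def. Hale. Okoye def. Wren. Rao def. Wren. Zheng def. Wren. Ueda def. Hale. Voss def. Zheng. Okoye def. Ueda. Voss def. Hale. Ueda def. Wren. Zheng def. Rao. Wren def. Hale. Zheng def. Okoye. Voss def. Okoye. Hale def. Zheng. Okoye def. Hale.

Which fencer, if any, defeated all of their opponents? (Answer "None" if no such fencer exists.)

None

Highest win total is Zheng with 4 (out of 6 possible).
Zheng lost to Hale, Voss, so no fencer went undefeated.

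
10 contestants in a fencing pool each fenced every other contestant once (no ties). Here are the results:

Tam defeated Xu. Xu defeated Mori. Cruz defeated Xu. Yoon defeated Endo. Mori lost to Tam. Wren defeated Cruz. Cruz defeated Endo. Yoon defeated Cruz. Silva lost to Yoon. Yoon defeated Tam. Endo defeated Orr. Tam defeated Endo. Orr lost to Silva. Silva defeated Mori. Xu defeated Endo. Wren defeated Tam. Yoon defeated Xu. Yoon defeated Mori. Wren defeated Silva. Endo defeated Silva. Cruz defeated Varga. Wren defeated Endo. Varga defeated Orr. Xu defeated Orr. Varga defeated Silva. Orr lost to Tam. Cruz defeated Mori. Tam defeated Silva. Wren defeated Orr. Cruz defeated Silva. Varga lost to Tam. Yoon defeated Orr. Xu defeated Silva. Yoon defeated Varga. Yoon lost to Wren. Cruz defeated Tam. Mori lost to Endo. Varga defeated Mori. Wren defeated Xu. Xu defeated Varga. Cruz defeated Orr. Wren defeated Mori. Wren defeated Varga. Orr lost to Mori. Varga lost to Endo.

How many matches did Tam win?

Tam's results: beat Mori, Endo, Varga, Xu, Orr, Silva; lost to Yoon, Cruz, Wren.
That is 6 wins.

6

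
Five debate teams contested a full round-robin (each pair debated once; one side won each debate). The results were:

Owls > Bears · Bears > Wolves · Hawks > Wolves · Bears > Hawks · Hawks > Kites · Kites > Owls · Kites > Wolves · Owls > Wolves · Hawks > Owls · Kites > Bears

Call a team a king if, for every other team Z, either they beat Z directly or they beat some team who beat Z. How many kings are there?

3

Owls cannot reach Kites in two steps.
Kites reaches everyone (king).
Bears reaches everyone (king).
Hawks reaches everyone (king).
Wolves cannot reach Owls, Kites, Bears, Hawks in two steps.
Kings: Kites, Bears, Hawks — 3.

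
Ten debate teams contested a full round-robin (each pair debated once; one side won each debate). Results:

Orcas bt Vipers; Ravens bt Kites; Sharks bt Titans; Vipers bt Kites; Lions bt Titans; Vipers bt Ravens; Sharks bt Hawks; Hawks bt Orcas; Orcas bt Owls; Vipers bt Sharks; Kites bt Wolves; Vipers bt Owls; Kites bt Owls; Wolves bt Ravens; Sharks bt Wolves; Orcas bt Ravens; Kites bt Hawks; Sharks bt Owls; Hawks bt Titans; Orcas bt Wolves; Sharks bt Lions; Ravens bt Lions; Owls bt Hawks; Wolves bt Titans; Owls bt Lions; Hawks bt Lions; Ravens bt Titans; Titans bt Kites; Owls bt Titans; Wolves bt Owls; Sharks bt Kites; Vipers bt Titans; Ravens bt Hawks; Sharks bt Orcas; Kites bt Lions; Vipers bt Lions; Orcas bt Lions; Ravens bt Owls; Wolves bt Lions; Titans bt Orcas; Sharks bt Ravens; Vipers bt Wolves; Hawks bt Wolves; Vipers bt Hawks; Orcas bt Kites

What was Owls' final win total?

Owls' results: beat Lions, Hawks, Titans; lost to Wolves, Orcas, Sharks, Vipers, Ravens, Kites.
That is 3 wins.

3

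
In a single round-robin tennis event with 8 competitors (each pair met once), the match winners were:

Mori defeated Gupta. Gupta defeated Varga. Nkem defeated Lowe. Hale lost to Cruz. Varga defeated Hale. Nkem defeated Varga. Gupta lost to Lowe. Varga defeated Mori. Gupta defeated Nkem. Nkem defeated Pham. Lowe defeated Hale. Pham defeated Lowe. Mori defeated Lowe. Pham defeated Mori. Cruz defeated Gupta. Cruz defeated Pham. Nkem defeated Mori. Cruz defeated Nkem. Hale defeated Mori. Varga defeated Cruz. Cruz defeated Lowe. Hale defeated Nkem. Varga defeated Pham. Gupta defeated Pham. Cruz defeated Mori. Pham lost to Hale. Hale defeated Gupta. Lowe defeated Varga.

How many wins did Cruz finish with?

6

Cruz's results: beat Pham, Nkem, Mori, Hale, Gupta, Lowe; lost to Varga.
That is 6 wins.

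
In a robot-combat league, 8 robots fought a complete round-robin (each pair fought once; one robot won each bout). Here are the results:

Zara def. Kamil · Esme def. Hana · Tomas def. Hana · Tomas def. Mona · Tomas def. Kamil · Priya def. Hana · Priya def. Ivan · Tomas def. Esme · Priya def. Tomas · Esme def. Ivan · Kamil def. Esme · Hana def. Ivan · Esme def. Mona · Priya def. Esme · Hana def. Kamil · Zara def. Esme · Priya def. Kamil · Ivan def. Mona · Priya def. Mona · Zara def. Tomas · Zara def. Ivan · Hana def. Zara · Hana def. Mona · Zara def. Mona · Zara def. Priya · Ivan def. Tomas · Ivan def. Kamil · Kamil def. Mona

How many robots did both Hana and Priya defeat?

3

Hana beat: Zara, Mona, Kamil, Ivan.
Priya beat: Esme, Hana, Mona, Kamil, Tomas, Ivan.
Both beat: Mona, Kamil, Ivan — 3.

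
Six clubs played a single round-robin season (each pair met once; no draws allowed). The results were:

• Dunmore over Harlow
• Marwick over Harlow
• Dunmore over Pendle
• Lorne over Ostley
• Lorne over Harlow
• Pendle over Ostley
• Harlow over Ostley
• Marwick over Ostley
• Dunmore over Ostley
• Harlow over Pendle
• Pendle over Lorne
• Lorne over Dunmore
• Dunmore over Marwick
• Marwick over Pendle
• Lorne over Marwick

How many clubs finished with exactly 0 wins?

1

Win totals: Lorne 4, Marwick 3, Ostley 0, Pendle 2, Dunmore 4, Harlow 2.
Exactly 0: Ostley — 1 club.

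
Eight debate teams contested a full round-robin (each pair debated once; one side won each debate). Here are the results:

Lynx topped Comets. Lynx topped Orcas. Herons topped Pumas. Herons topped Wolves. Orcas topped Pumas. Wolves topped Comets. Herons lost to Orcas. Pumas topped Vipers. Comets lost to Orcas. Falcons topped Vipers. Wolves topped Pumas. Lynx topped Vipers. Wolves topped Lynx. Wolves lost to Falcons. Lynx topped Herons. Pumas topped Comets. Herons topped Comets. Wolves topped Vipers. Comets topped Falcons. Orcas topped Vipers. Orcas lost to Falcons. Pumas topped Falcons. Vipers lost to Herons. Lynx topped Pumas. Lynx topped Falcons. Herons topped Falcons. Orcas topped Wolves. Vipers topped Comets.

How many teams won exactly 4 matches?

Win totals: Herons 5, Vipers 1, Lynx 6, Orcas 5, Wolves 4, Comets 1, Pumas 3, Falcons 3.
Exactly 4: Wolves — 1 team.

1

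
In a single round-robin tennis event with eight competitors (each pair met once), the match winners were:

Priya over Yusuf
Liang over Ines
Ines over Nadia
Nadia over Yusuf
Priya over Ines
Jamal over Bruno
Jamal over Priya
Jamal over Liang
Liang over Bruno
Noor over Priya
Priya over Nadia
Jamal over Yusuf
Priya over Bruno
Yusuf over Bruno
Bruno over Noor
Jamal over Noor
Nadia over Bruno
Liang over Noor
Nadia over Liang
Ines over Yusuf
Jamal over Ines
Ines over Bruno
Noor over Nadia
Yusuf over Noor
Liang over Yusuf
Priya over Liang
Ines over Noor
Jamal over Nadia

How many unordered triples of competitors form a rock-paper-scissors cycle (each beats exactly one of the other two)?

Win totals: Yusuf 2, Nadia 3, Priya 5, Ines 4, Noor 2, Jamal 7, Bruno 1, Liang 4.
A competitor with w wins dominates both others in C(w,2) triples; summing gives 1 + 3 + 10 + 6 + 1 + 21 + 0 + 6 = 48 transitive triples.
Total triples C(8,3) = 56, so cyclic triples = 56 − 48 = 8.

8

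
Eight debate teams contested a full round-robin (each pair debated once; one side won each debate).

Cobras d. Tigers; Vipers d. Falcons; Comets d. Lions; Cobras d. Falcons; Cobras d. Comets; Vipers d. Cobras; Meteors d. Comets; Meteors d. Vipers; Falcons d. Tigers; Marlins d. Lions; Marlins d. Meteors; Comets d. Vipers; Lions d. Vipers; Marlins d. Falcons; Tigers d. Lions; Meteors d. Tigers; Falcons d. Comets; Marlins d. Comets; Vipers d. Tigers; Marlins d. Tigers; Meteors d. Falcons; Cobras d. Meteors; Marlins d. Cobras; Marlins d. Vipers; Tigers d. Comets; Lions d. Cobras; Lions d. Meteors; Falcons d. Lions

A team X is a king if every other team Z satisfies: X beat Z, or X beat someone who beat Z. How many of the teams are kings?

Comets cannot reach Marlins in two steps.
Lions cannot reach Marlins in two steps.
Falcons cannot reach Marlins in two steps.
Meteors cannot reach Marlins in two steps.
Tigers cannot reach Falcons, Marlins in two steps.
Cobras cannot reach Marlins in two steps.
Marlins reaches everyone (king).
Vipers cannot reach Marlins in two steps.
Kings: Marlins — 1.

1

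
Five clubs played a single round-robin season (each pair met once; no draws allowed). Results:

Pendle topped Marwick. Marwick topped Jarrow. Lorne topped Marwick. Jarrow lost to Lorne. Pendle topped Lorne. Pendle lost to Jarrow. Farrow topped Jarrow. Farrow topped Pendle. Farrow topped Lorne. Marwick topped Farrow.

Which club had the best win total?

Farrow

Win totals: Pendle 2, Farrow 3, Lorne 2, Marwick 2, Jarrow 1.
Farrow leads with 3 wins (next highest: 2).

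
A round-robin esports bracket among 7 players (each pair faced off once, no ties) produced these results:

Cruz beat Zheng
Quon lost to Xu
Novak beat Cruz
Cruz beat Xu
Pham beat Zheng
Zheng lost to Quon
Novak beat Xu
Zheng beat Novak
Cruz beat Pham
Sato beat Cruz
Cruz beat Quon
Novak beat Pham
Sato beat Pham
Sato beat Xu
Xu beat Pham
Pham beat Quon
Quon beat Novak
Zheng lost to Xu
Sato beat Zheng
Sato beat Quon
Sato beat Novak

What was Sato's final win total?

Sato's results: beat Xu, Novak, Cruz, Zheng, Pham, Quon; lost to no one.
That is 6 wins.

6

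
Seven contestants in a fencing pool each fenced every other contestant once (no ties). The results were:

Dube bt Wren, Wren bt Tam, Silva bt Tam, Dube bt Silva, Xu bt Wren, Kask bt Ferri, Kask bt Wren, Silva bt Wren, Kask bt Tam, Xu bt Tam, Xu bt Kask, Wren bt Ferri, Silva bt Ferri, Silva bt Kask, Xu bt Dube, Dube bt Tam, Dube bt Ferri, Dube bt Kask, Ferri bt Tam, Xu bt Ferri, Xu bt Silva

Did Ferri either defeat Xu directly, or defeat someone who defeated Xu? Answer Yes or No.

No

Ferri did not beat Xu directly.
Ferri beat Tam, but each of them lost to Xu. No two-step path.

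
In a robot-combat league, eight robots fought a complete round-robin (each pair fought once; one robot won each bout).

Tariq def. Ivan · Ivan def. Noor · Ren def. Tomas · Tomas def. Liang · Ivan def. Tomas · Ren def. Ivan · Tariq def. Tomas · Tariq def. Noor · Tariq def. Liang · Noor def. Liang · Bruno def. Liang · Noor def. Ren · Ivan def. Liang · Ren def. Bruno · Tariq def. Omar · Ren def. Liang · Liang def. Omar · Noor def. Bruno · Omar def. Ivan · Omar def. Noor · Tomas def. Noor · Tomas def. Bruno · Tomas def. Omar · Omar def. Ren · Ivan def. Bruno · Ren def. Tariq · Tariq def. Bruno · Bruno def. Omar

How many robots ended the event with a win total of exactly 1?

Win totals: Ivan 4, Ren 5, Omar 3, Liang 1, Tomas 4, Noor 3, Tariq 6, Bruno 2.
Exactly 1: Liang — 1 robot.

1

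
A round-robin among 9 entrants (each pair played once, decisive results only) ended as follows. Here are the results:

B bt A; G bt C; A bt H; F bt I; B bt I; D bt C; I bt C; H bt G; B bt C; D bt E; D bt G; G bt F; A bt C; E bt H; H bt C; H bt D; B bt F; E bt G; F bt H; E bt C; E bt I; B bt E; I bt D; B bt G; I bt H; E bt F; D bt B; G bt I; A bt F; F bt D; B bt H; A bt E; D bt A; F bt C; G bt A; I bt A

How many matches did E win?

E's results: beat C, F, G, H, I; lost to A, B, D.
That is 5 wins.

5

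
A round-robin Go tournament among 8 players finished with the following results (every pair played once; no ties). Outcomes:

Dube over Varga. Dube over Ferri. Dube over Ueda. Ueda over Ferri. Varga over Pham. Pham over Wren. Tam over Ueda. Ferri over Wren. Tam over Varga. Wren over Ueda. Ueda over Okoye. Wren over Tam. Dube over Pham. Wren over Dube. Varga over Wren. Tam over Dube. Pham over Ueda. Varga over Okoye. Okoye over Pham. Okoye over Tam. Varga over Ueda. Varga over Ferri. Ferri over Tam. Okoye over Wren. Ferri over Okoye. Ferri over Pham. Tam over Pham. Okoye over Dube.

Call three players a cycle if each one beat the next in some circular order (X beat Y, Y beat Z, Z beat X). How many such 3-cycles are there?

Win totals: Ferri 4, Pham 2, Varga 5, Wren 3, Ueda 2, Dube 4, Tam 4, Okoye 4.
A player with w wins dominates both others in C(w,2) triples; summing gives 6 + 1 + 10 + 3 + 1 + 6 + 6 + 6 = 39 transitive triples.
Total triples C(8,3) = 56, so cyclic triples = 56 − 39 = 17.

17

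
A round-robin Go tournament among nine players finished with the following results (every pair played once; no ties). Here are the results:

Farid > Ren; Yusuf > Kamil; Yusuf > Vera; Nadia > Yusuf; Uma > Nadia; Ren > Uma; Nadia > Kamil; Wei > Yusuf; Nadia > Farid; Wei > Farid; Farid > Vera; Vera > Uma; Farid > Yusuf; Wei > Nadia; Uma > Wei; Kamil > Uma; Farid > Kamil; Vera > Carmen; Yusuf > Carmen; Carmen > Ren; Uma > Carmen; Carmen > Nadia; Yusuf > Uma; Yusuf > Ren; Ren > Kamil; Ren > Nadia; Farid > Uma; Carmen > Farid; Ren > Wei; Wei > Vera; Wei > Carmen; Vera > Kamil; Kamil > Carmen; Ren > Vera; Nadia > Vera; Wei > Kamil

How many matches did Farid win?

Farid's results: beat Vera, Ren, Yusuf, Kamil, Uma; lost to Wei, Nadia, Carmen.
That is 5 wins.

5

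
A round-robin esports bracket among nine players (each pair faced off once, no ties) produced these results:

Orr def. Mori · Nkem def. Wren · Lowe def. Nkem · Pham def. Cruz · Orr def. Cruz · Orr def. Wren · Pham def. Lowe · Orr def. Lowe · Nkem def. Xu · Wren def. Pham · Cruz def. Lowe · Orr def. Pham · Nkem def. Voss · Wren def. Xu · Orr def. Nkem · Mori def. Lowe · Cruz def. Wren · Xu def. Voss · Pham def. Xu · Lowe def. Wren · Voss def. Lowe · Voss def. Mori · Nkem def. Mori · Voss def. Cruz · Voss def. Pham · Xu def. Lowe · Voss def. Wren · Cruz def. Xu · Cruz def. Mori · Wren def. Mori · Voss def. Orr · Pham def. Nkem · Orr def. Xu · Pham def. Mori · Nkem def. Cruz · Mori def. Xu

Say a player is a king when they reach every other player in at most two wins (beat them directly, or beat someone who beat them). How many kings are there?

4

Nkem reaches everyone (king).
Lowe cannot reach Orr in two steps.
Xu reaches everyone (king).
Orr reaches everyone (king).
Cruz cannot reach Orr in two steps.
Pham cannot reach Orr in two steps.
Voss reaches everyone (king).
Wren cannot reach Orr in two steps.
Mori cannot reach Orr, Cruz, Pham in two steps.
Kings: Nkem, Xu, Orr, Voss — 4.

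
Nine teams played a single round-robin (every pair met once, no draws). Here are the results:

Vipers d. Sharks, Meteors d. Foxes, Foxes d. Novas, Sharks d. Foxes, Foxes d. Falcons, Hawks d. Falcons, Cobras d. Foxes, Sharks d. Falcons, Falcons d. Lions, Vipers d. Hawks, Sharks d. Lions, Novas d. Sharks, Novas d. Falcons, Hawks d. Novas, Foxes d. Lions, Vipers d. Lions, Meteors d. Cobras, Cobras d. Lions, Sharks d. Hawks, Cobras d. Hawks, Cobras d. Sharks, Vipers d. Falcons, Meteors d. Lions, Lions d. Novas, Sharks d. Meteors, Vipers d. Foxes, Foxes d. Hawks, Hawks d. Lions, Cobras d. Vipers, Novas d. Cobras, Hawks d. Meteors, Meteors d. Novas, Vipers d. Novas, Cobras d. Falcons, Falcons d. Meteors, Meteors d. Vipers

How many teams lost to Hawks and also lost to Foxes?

Hawks beat: Meteors, Lions, Falcons, Novas.
Foxes beat: Lions, Falcons, Hawks, Novas.
Both beat: Lions, Falcons, Novas — 3.

3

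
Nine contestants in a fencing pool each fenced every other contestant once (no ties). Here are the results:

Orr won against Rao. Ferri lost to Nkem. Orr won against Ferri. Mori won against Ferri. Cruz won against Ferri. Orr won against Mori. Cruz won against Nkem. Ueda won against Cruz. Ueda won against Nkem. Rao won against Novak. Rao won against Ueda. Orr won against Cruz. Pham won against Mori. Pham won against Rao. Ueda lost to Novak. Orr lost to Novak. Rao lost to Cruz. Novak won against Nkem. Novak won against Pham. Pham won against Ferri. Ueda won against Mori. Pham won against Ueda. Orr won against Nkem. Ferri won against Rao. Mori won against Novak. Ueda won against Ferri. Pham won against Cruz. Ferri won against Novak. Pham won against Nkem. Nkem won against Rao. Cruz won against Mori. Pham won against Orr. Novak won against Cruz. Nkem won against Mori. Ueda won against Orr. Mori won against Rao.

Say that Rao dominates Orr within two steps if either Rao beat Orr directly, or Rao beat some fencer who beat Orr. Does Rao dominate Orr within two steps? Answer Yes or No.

Rao did not beat Orr directly.
Rao beat Ueda, Novak. Of those, Ueda beat Orr.

Yes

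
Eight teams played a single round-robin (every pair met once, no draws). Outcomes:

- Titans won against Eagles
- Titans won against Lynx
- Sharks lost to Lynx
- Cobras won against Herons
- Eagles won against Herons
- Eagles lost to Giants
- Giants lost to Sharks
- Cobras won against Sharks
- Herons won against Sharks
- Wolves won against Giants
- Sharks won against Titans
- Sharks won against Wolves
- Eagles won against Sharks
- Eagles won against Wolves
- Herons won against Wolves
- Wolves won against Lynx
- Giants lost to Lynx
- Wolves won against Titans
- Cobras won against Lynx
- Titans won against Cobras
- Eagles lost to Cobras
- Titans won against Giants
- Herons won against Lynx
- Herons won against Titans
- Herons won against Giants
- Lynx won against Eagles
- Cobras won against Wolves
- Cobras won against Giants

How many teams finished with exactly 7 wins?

Win totals: Giants 1, Sharks 3, Titans 4, Lynx 3, Eagles 3, Cobras 6, Herons 5, Wolves 3.
No team has exactly 7 wins.

0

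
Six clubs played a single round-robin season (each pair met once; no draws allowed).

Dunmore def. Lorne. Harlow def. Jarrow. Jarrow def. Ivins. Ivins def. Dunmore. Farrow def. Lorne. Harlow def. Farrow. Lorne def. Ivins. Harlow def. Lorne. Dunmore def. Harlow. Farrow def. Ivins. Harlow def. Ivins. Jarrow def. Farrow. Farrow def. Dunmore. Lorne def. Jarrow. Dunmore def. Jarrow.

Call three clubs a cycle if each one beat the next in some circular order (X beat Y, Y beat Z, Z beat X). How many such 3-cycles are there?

6

Of the C(6,3) = 20 triples, the cyclic ones are: {Ivins, Jarrow, Dunmore}; {Ivins, Harlow, Dunmore}; {Ivins, Lorne, Dunmore}; {Farrow, Jarrow, Lorne}; {Farrow, Jarrow, Dunmore}; {Farrow, Harlow, Dunmore}.
That is 6.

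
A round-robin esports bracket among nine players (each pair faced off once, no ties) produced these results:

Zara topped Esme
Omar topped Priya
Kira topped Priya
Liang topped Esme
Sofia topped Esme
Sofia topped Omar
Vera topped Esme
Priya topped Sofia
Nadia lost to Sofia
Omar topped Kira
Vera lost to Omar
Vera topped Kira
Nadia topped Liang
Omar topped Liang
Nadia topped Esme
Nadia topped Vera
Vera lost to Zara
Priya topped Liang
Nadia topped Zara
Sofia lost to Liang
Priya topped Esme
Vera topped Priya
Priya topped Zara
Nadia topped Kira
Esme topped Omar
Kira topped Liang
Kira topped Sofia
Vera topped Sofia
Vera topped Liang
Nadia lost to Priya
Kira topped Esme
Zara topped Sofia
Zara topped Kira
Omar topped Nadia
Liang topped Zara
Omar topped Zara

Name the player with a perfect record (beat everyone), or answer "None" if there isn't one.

Highest win total is Omar with 6 (out of 8 possible).
Omar lost to Esme, Sofia, so no player went undefeated.

None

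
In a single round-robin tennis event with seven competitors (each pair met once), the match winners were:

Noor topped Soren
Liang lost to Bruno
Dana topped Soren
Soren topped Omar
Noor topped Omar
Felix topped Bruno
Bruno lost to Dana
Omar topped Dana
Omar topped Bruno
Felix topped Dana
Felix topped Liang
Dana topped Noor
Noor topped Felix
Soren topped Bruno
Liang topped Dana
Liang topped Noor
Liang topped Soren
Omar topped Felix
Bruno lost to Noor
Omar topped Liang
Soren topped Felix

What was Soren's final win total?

3

Soren's results: beat Bruno, Felix, Omar; lost to Liang, Noor, Dana.
That is 3 wins.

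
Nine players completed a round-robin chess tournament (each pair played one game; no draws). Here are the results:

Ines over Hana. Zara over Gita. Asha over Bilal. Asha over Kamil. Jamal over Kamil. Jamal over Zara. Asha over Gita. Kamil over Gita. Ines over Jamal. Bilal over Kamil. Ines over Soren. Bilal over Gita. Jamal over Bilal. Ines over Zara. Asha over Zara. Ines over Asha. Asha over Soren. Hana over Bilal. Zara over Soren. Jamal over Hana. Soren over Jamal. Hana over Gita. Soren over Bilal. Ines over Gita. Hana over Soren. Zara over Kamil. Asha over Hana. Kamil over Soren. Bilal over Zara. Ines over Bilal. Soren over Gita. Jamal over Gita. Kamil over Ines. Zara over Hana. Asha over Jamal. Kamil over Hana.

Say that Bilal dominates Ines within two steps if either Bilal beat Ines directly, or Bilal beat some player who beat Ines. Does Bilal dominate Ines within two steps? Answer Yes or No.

Yes

Bilal did not beat Ines directly.
Bilal beat Zara, Kamil, Gita. Of those, Kamil beat Ines.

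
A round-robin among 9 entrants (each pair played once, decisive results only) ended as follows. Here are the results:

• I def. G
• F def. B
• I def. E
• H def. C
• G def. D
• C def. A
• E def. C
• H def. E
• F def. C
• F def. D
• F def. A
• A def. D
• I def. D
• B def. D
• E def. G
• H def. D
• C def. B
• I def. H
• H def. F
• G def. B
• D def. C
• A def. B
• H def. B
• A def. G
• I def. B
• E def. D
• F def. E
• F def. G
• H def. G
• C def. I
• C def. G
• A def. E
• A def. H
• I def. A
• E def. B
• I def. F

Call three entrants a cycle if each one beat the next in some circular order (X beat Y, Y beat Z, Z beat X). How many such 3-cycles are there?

Win totals: A 5, B 1, C 4, D 1, E 4, F 6, G 2, H 6, I 7.
An entrant with w wins dominates both others in C(w,2) triples; summing gives 10 + 0 + 6 + 0 + 6 + 15 + 1 + 15 + 21 = 74 transitive triples.
Total triples C(9,3) = 84, so cyclic triples = 84 − 74 = 10.

10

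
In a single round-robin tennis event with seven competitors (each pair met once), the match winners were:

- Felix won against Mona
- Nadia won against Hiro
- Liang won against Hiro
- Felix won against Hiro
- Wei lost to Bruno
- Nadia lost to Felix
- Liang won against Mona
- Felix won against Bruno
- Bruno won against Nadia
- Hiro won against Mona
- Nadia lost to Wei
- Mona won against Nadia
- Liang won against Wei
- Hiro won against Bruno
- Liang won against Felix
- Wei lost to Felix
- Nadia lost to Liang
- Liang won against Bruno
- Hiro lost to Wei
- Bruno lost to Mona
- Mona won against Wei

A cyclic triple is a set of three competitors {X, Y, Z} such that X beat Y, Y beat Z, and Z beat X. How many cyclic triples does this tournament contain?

Win totals: Felix 5, Nadia 1, Mona 3, Liang 6, Wei 2, Hiro 2, Bruno 2.
A competitor with w wins dominates both others in C(w,2) triples; summing gives 10 + 0 + 3 + 15 + 1 + 1 + 1 = 31 transitive triples.
Total triples C(7,3) = 35, so cyclic triples = 35 − 31 = 4.

4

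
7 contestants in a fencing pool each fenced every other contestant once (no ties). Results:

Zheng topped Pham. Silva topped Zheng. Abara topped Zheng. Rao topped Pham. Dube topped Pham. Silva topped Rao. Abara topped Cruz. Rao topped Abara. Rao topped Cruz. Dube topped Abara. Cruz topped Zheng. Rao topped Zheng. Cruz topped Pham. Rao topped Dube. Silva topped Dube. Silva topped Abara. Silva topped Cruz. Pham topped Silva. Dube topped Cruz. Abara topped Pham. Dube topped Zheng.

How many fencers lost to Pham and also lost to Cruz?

Pham beat: Silva.
Cruz beat: Pham, Zheng.
No one was beaten by both.

0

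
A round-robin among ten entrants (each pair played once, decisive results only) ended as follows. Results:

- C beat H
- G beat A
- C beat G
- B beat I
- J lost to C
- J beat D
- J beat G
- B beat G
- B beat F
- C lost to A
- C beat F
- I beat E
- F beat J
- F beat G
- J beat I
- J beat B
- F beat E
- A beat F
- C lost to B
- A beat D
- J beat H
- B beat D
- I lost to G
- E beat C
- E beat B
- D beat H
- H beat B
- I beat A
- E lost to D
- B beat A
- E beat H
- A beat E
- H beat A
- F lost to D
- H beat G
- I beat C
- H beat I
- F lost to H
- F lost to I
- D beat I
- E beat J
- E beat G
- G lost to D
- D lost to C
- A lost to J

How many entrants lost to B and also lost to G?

B beat: A, C, D, F, G, I.
G beat: A, I.
Both beat: A, I — 2.

2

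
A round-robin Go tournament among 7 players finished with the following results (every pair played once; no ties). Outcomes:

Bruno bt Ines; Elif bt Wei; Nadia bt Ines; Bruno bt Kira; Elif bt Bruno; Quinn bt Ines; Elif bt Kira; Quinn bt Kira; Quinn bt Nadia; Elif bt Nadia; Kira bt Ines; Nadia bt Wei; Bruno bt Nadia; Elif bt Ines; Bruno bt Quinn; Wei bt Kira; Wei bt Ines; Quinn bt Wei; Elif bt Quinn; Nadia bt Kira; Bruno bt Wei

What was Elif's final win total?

6

Elif's results: beat Bruno, Ines, Quinn, Nadia, Wei, Kira; lost to no one.
That is 6 wins.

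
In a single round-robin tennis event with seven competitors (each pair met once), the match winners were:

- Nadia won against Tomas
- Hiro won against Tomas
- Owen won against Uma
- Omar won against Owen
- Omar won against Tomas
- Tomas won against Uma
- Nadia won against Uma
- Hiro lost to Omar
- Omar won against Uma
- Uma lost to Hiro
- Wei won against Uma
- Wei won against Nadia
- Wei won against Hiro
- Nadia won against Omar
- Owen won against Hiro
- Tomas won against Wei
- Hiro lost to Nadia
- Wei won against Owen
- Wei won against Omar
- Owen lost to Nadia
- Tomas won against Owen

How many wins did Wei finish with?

5

Wei's results: beat Owen, Nadia, Uma, Omar, Hiro; lost to Tomas.
That is 5 wins.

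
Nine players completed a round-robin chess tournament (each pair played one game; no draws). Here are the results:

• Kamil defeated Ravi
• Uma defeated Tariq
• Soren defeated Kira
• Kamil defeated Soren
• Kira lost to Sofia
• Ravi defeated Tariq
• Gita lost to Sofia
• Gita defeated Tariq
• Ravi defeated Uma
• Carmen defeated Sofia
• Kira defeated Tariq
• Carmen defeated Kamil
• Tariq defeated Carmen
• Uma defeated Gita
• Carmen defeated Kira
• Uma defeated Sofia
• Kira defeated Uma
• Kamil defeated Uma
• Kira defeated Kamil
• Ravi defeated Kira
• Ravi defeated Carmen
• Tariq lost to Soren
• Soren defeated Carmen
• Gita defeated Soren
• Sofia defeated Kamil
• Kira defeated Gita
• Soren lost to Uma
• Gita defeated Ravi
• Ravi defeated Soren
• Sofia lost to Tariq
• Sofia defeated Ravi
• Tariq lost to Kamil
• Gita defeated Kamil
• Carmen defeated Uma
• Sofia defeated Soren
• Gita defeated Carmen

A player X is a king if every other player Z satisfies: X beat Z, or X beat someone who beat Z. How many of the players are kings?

8

Ravi reaches everyone (king).
Gita reaches everyone (king).
Uma reaches everyone (king).
Kira reaches everyone (king).
Tariq reaches everyone (king).
Carmen reaches everyone (king).
Sofia reaches everyone (king).
Kamil reaches everyone (king).
Soren cannot reach Ravi in two steps.
Kings: Ravi, Gita, Uma, Kira, Tariq, Carmen, Sofia, Kamil — 8.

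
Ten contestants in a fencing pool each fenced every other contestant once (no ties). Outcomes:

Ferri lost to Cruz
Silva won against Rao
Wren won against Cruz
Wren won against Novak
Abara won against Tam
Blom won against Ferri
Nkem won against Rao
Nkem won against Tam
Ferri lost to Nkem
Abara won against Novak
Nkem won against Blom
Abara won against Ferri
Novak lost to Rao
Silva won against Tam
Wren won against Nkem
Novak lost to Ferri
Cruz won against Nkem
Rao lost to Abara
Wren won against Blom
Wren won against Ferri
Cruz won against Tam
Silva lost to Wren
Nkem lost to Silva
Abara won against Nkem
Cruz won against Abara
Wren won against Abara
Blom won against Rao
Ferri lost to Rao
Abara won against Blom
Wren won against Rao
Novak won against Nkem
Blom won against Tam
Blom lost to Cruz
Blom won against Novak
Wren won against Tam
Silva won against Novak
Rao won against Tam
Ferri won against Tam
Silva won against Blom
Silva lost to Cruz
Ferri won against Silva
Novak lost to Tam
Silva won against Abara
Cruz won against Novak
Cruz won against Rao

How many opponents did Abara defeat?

6

Abara's results: beat Tam, Novak, Blom, Ferri, Nkem, Rao; lost to Wren, Silva, Cruz.
That is 6 wins.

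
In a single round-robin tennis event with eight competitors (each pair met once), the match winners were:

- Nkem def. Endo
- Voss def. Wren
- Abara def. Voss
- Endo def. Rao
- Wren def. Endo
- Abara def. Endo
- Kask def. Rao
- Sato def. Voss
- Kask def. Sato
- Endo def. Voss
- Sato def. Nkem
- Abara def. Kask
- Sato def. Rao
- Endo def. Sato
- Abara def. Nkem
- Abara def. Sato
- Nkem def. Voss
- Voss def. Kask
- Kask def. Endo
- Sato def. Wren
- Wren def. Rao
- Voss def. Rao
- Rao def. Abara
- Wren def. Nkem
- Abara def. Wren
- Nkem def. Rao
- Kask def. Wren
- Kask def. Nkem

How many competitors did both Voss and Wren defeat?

Voss beat: Rao, Kask, Wren.
Wren beat: Endo, Nkem, Rao.
Both beat: Rao — 1.

1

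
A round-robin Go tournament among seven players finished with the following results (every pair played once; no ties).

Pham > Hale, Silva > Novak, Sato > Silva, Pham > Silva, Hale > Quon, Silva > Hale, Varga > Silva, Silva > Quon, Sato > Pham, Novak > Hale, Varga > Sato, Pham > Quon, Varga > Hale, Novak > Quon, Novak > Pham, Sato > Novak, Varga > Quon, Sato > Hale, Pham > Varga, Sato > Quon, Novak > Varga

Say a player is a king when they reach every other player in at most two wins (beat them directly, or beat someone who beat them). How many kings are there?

4

Varga reaches everyone (king).
Sato reaches everyone (king).
Quon cannot reach Varga, Sato, Hale, Pham, Silva, Novak in two steps.
Hale cannot reach Varga, Sato, Pham, Silva, Novak in two steps.
Pham reaches everyone (king).
Silva cannot reach Sato in two steps.
Novak reaches everyone (king).
Kings: Varga, Sato, Pham, Novak — 4.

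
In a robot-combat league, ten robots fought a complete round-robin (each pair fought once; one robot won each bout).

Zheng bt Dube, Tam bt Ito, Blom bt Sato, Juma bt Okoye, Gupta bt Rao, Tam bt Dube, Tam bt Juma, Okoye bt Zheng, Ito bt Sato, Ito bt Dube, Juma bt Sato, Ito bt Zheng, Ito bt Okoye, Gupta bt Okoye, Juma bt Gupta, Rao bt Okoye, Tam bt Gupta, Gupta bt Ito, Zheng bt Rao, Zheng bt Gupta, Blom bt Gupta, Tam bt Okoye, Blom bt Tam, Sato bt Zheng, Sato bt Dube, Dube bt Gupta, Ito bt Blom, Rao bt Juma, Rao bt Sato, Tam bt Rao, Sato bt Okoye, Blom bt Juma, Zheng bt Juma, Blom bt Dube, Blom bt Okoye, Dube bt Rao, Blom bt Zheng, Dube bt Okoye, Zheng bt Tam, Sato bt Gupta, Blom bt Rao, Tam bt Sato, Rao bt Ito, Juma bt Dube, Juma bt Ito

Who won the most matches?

Blom

Win totals: Okoye 1, Blom 8, Gupta 3, Sato 4, Rao 4, Zheng 5, Dube 3, Tam 7, Juma 5, Ito 5.
Blom leads with 8 wins (next highest: 7).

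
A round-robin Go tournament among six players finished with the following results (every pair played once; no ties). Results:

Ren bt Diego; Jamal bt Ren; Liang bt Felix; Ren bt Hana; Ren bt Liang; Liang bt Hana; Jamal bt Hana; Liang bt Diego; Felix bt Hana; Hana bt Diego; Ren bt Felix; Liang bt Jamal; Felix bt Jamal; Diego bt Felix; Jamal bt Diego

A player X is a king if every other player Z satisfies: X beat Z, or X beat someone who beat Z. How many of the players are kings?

3

Hana cannot reach Liang, Jamal, Ren in two steps.
Liang reaches everyone (king).
Jamal reaches everyone (king).
Felix cannot reach Liang in two steps.
Diego cannot reach Liang, Ren in two steps.
Ren reaches everyone (king).
Kings: Liang, Jamal, Ren — 3.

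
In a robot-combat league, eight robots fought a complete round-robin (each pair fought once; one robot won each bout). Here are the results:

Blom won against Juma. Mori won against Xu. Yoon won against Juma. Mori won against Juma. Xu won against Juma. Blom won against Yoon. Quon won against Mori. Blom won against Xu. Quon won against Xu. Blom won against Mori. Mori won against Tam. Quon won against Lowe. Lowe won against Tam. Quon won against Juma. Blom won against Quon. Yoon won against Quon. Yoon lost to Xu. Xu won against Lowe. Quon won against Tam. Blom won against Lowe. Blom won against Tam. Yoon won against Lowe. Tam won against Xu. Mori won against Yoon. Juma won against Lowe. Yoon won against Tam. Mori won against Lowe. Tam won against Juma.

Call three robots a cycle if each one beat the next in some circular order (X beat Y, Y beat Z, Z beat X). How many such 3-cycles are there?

Win totals: Tam 2, Juma 1, Quon 5, Mori 5, Xu 3, Yoon 4, Blom 7, Lowe 1.
A robot with w wins dominates both others in C(w,2) triples; summing gives 1 + 0 + 10 + 10 + 3 + 6 + 21 + 0 = 51 transitive triples.
Total triples C(8,3) = 56, so cyclic triples = 56 − 51 = 5.

5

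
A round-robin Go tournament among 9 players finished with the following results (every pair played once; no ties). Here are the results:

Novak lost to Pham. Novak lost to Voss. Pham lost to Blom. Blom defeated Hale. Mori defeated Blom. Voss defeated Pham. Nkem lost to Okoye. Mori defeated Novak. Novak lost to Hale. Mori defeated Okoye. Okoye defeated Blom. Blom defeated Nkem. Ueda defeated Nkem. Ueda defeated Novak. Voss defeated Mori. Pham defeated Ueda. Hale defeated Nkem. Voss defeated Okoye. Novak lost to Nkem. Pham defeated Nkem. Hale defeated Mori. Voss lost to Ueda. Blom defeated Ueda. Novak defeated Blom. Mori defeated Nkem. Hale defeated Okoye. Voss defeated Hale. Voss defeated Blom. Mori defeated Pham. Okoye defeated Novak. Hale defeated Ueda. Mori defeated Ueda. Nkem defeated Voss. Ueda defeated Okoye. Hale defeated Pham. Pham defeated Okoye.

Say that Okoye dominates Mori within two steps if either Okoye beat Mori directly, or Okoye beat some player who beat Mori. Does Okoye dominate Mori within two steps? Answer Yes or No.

No

Okoye did not beat Mori directly.
Okoye beat Nkem, Blom, Novak, but each of them lost to Mori. No two-step path.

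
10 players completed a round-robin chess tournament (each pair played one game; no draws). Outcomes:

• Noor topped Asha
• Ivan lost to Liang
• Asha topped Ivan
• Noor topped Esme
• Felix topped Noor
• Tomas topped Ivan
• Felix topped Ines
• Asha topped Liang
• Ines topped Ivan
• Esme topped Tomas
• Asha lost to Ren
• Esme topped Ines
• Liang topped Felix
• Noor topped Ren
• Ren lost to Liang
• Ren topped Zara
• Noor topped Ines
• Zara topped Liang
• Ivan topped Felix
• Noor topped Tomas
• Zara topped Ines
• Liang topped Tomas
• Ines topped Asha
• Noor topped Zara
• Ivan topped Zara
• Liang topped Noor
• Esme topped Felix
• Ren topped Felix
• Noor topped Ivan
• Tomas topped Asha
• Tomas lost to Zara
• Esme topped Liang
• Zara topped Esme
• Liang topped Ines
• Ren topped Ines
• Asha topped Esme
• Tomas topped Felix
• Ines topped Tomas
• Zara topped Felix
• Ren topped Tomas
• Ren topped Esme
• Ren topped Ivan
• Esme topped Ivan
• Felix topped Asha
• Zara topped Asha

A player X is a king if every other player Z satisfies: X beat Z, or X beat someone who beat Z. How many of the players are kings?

7

Ivan cannot reach Ren in two steps.
Ren reaches everyone (king).
Noor reaches everyone (king).
Liang reaches everyone (king).
Felix reaches everyone (king).
Esme reaches everyone (king).
Asha reaches everyone (king).
Zara reaches everyone (king).
Ines cannot reach Ren, Noor in two steps.
Tomas cannot reach Ren in two steps.
Kings: Ren, Noor, Liang, Felix, Esme, Asha, Zara — 7.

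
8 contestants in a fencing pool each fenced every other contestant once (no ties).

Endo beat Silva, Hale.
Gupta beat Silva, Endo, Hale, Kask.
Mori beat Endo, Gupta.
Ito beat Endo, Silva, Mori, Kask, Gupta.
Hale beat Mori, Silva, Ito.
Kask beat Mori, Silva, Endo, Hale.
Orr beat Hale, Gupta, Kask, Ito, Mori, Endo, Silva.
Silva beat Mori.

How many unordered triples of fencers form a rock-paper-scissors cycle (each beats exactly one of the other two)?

8

Win totals: Endo 2, Kask 4, Mori 2, Ito 5, Gupta 4, Hale 3, Orr 7, Silva 1.
A fencer with w wins dominates both others in C(w,2) triples; summing gives 1 + 6 + 1 + 10 + 6 + 3 + 21 + 0 = 48 transitive triples.
Total triples C(8,3) = 56, so cyclic triples = 56 − 48 = 8.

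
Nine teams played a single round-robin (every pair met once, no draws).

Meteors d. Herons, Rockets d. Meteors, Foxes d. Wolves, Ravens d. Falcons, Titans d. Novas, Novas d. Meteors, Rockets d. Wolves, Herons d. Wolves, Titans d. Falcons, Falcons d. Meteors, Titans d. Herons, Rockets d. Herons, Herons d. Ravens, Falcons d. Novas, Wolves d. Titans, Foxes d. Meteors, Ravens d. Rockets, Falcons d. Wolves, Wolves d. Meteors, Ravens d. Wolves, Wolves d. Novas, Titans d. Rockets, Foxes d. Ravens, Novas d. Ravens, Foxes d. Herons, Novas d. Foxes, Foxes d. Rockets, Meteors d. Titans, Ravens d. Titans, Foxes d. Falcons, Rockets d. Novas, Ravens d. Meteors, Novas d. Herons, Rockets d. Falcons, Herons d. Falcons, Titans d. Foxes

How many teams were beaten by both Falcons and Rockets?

3

Falcons beat: Meteors, Novas, Wolves.
Rockets beat: Falcons, Herons, Meteors, Novas, Wolves.
Both beat: Meteors, Novas, Wolves — 3.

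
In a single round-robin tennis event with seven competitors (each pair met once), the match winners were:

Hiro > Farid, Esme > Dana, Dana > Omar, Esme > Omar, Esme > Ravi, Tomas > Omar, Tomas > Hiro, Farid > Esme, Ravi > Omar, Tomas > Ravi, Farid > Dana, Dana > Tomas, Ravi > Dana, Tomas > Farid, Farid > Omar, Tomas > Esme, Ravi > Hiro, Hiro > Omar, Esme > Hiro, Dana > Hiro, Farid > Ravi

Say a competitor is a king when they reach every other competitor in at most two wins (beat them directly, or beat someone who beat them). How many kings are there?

4

Tomas reaches everyone (king).
Esme reaches everyone (king).
Hiro cannot reach Tomas in two steps.
Ravi cannot reach Esme in two steps.
Farid reaches everyone (king).
Dana reaches everyone (king).
Omar cannot reach Tomas, Esme, Hiro, Ravi, Farid, Dana in two steps.
Kings: Tomas, Esme, Farid, Dana — 4.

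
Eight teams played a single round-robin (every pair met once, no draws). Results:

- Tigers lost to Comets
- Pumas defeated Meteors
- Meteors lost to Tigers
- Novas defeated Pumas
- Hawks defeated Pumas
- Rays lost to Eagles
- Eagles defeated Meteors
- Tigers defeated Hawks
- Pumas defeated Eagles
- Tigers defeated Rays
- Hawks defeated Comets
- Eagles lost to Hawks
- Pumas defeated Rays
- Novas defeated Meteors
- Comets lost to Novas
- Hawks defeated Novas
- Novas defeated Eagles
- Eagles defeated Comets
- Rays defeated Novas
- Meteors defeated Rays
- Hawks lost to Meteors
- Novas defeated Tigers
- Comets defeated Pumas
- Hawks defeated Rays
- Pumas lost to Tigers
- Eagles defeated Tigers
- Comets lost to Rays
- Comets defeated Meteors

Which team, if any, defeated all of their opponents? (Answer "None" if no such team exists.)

None

Highest win total is Novas with 5 (out of 7 possible).
Novas lost to Rays, Hawks, so no team went undefeated.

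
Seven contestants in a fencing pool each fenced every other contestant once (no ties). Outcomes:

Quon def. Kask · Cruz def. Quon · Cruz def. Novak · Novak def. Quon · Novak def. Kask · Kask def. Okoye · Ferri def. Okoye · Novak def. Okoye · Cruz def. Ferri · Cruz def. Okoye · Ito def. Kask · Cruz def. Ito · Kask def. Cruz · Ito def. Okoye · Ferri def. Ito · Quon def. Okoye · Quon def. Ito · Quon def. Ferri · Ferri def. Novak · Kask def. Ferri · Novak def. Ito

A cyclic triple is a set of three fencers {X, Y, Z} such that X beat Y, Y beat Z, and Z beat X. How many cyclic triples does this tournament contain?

Win totals: Quon 4, Ito 2, Ferri 3, Novak 4, Kask 3, Cruz 5, Okoye 0.
A fencer with w wins dominates both others in C(w,2) triples; summing gives 6 + 1 + 3 + 6 + 3 + 10 + 0 = 29 transitive triples.
Total triples C(7,3) = 35, so cyclic triples = 35 − 29 = 6.

6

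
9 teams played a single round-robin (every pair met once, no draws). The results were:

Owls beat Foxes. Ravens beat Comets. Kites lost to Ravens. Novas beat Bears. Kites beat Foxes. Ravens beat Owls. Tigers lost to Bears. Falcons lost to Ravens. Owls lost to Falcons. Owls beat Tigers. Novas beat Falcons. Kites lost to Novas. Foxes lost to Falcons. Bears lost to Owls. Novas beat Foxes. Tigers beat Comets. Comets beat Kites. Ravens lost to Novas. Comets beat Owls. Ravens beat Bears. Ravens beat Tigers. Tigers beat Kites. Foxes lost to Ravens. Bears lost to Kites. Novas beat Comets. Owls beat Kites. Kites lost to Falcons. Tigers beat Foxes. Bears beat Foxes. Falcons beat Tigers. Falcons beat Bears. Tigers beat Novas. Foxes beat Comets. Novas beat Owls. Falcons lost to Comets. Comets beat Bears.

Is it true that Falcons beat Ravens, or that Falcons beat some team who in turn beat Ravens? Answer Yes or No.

Falcons did not beat Ravens directly.
Falcons beat Tigers, Kites, Bears, Foxes, Owls, but each of them lost to Ravens. No two-step path.

No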